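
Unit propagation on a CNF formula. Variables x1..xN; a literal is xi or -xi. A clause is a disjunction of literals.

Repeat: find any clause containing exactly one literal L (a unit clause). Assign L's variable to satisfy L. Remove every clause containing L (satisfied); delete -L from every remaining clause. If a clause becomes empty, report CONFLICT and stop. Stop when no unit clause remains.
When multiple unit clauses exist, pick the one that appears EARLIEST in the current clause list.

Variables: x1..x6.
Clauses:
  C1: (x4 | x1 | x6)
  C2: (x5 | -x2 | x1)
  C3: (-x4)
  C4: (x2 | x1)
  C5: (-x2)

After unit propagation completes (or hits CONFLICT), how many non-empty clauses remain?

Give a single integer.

Answer: 0

Derivation:
unit clause [-4] forces x4=F; simplify:
  drop 4 from [4, 1, 6] -> [1, 6]
  satisfied 1 clause(s); 4 remain; assigned so far: [4]
unit clause [-2] forces x2=F; simplify:
  drop 2 from [2, 1] -> [1]
  satisfied 2 clause(s); 2 remain; assigned so far: [2, 4]
unit clause [1] forces x1=T; simplify:
  satisfied 2 clause(s); 0 remain; assigned so far: [1, 2, 4]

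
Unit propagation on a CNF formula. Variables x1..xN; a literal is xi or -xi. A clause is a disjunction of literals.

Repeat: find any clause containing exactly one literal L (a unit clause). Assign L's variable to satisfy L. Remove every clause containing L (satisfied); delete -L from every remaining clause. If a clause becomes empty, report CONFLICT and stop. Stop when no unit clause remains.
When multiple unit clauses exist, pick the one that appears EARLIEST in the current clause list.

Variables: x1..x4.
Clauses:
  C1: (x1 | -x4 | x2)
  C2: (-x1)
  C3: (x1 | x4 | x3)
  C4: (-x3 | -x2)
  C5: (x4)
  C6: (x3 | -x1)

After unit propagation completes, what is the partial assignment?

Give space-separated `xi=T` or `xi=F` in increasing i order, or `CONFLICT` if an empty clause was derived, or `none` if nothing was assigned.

unit clause [-1] forces x1=F; simplify:
  drop 1 from [1, -4, 2] -> [-4, 2]
  drop 1 from [1, 4, 3] -> [4, 3]
  satisfied 2 clause(s); 4 remain; assigned so far: [1]
unit clause [4] forces x4=T; simplify:
  drop -4 from [-4, 2] -> [2]
  satisfied 2 clause(s); 2 remain; assigned so far: [1, 4]
unit clause [2] forces x2=T; simplify:
  drop -2 from [-3, -2] -> [-3]
  satisfied 1 clause(s); 1 remain; assigned so far: [1, 2, 4]
unit clause [-3] forces x3=F; simplify:
  satisfied 1 clause(s); 0 remain; assigned so far: [1, 2, 3, 4]

Answer: x1=F x2=T x3=F x4=T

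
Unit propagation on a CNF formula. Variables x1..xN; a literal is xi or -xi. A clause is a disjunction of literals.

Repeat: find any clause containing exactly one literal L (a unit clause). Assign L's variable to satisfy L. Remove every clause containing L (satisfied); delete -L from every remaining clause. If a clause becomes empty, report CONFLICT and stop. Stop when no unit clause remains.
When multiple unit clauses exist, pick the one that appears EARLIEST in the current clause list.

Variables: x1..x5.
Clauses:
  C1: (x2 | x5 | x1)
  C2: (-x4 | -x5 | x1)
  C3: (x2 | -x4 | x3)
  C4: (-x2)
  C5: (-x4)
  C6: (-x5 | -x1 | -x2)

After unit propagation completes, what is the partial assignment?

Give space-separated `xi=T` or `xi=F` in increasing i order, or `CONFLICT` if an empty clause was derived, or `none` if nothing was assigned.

unit clause [-2] forces x2=F; simplify:
  drop 2 from [2, 5, 1] -> [5, 1]
  drop 2 from [2, -4, 3] -> [-4, 3]
  satisfied 2 clause(s); 4 remain; assigned so far: [2]
unit clause [-4] forces x4=F; simplify:
  satisfied 3 clause(s); 1 remain; assigned so far: [2, 4]

Answer: x2=F x4=F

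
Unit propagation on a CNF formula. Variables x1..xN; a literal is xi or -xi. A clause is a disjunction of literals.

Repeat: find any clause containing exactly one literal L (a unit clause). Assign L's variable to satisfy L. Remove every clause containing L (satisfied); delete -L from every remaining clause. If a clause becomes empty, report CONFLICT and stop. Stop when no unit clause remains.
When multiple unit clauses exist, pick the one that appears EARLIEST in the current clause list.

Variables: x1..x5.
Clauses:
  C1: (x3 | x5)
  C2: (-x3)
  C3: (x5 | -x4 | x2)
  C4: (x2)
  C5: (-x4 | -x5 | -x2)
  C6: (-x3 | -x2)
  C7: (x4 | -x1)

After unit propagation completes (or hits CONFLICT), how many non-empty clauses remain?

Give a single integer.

unit clause [-3] forces x3=F; simplify:
  drop 3 from [3, 5] -> [5]
  satisfied 2 clause(s); 5 remain; assigned so far: [3]
unit clause [5] forces x5=T; simplify:
  drop -5 from [-4, -5, -2] -> [-4, -2]
  satisfied 2 clause(s); 3 remain; assigned so far: [3, 5]
unit clause [2] forces x2=T; simplify:
  drop -2 from [-4, -2] -> [-4]
  satisfied 1 clause(s); 2 remain; assigned so far: [2, 3, 5]
unit clause [-4] forces x4=F; simplify:
  drop 4 from [4, -1] -> [-1]
  satisfied 1 clause(s); 1 remain; assigned so far: [2, 3, 4, 5]
unit clause [-1] forces x1=F; simplify:
  satisfied 1 clause(s); 0 remain; assigned so far: [1, 2, 3, 4, 5]

Answer: 0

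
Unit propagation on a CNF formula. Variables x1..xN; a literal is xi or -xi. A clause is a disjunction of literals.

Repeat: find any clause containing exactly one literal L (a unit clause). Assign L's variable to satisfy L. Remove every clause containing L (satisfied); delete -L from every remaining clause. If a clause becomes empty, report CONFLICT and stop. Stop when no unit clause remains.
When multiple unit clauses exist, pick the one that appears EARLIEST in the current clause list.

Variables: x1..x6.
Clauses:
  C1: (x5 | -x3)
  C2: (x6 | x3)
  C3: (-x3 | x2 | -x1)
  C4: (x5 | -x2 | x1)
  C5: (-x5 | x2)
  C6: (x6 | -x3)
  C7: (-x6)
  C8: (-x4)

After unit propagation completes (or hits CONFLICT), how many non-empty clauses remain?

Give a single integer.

Answer: 5

Derivation:
unit clause [-6] forces x6=F; simplify:
  drop 6 from [6, 3] -> [3]
  drop 6 from [6, -3] -> [-3]
  satisfied 1 clause(s); 7 remain; assigned so far: [6]
unit clause [3] forces x3=T; simplify:
  drop -3 from [5, -3] -> [5]
  drop -3 from [-3, 2, -1] -> [2, -1]
  drop -3 from [-3] -> [] (empty!)
  satisfied 1 clause(s); 6 remain; assigned so far: [3, 6]
CONFLICT (empty clause)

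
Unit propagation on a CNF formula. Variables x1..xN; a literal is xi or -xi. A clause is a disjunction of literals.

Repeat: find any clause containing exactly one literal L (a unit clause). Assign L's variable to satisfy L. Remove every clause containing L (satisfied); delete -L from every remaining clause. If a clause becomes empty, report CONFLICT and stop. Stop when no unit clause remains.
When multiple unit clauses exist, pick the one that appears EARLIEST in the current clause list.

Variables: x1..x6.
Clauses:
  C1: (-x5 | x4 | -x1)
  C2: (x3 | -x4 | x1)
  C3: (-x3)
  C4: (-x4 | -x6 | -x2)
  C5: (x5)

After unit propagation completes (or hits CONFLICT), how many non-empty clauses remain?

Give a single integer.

unit clause [-3] forces x3=F; simplify:
  drop 3 from [3, -4, 1] -> [-4, 1]
  satisfied 1 clause(s); 4 remain; assigned so far: [3]
unit clause [5] forces x5=T; simplify:
  drop -5 from [-5, 4, -1] -> [4, -1]
  satisfied 1 clause(s); 3 remain; assigned so far: [3, 5]

Answer: 3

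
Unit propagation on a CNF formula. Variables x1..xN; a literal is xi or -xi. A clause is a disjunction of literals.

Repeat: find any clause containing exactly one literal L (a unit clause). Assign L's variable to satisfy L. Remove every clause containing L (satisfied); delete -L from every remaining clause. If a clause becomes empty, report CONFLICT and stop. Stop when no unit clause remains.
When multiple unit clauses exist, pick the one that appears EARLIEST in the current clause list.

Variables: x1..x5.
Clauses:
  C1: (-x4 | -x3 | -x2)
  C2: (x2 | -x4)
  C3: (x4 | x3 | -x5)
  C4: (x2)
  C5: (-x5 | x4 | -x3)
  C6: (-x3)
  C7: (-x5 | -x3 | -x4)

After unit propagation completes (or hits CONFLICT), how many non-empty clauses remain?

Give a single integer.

unit clause [2] forces x2=T; simplify:
  drop -2 from [-4, -3, -2] -> [-4, -3]
  satisfied 2 clause(s); 5 remain; assigned so far: [2]
unit clause [-3] forces x3=F; simplify:
  drop 3 from [4, 3, -5] -> [4, -5]
  satisfied 4 clause(s); 1 remain; assigned so far: [2, 3]

Answer: 1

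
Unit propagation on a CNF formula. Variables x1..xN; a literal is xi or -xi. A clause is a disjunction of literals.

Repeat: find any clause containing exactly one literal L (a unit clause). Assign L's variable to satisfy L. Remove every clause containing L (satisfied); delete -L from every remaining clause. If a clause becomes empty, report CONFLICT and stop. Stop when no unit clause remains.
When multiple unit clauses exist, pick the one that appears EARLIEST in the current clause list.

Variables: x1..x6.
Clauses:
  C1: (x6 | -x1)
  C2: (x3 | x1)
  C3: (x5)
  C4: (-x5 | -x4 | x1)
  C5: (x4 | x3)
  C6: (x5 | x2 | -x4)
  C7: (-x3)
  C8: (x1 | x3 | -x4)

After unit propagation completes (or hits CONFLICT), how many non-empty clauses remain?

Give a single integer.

Answer: 0

Derivation:
unit clause [5] forces x5=T; simplify:
  drop -5 from [-5, -4, 1] -> [-4, 1]
  satisfied 2 clause(s); 6 remain; assigned so far: [5]
unit clause [-3] forces x3=F; simplify:
  drop 3 from [3, 1] -> [1]
  drop 3 from [4, 3] -> [4]
  drop 3 from [1, 3, -4] -> [1, -4]
  satisfied 1 clause(s); 5 remain; assigned so far: [3, 5]
unit clause [1] forces x1=T; simplify:
  drop -1 from [6, -1] -> [6]
  satisfied 3 clause(s); 2 remain; assigned so far: [1, 3, 5]
unit clause [6] forces x6=T; simplify:
  satisfied 1 clause(s); 1 remain; assigned so far: [1, 3, 5, 6]
unit clause [4] forces x4=T; simplify:
  satisfied 1 clause(s); 0 remain; assigned so far: [1, 3, 4, 5, 6]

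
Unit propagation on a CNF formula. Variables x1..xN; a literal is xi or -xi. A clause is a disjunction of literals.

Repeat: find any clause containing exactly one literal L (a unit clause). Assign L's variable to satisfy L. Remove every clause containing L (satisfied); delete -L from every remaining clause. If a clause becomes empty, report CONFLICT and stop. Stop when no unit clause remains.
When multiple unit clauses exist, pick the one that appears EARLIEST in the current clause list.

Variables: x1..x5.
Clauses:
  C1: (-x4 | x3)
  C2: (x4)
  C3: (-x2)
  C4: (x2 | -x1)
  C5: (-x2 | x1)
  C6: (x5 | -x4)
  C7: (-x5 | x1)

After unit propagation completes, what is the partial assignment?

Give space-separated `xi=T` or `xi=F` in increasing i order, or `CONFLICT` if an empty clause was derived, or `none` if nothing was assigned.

Answer: CONFLICT

Derivation:
unit clause [4] forces x4=T; simplify:
  drop -4 from [-4, 3] -> [3]
  drop -4 from [5, -4] -> [5]
  satisfied 1 clause(s); 6 remain; assigned so far: [4]
unit clause [3] forces x3=T; simplify:
  satisfied 1 clause(s); 5 remain; assigned so far: [3, 4]
unit clause [-2] forces x2=F; simplify:
  drop 2 from [2, -1] -> [-1]
  satisfied 2 clause(s); 3 remain; assigned so far: [2, 3, 4]
unit clause [-1] forces x1=F; simplify:
  drop 1 from [-5, 1] -> [-5]
  satisfied 1 clause(s); 2 remain; assigned so far: [1, 2, 3, 4]
unit clause [5] forces x5=T; simplify:
  drop -5 from [-5] -> [] (empty!)
  satisfied 1 clause(s); 1 remain; assigned so far: [1, 2, 3, 4, 5]
CONFLICT (empty clause)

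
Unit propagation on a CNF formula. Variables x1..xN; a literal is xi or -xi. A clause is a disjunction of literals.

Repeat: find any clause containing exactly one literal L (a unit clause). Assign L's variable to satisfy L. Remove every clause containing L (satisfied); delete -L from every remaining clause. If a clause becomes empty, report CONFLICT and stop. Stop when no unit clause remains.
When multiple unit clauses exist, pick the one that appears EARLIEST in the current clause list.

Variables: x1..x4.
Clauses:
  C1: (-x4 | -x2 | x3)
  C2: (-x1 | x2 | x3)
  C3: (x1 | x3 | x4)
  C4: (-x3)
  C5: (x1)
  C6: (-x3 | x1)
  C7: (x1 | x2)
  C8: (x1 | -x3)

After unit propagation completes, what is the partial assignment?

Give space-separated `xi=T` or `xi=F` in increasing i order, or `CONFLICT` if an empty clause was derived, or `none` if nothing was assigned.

unit clause [-3] forces x3=F; simplify:
  drop 3 from [-4, -2, 3] -> [-4, -2]
  drop 3 from [-1, 2, 3] -> [-1, 2]
  drop 3 from [1, 3, 4] -> [1, 4]
  satisfied 3 clause(s); 5 remain; assigned so far: [3]
unit clause [1] forces x1=T; simplify:
  drop -1 from [-1, 2] -> [2]
  satisfied 3 clause(s); 2 remain; assigned so far: [1, 3]
unit clause [2] forces x2=T; simplify:
  drop -2 from [-4, -2] -> [-4]
  satisfied 1 clause(s); 1 remain; assigned so far: [1, 2, 3]
unit clause [-4] forces x4=F; simplify:
  satisfied 1 clause(s); 0 remain; assigned so far: [1, 2, 3, 4]

Answer: x1=T x2=T x3=F x4=F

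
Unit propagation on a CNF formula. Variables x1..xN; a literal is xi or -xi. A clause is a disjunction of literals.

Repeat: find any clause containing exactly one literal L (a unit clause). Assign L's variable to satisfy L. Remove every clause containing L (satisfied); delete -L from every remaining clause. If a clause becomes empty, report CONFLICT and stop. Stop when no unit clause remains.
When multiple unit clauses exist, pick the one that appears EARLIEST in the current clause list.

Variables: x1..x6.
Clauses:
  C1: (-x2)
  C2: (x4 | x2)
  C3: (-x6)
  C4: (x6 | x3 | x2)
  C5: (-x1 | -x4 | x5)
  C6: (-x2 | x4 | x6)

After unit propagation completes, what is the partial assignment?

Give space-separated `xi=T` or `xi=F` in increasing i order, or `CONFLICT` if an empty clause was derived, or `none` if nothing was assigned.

unit clause [-2] forces x2=F; simplify:
  drop 2 from [4, 2] -> [4]
  drop 2 from [6, 3, 2] -> [6, 3]
  satisfied 2 clause(s); 4 remain; assigned so far: [2]
unit clause [4] forces x4=T; simplify:
  drop -4 from [-1, -4, 5] -> [-1, 5]
  satisfied 1 clause(s); 3 remain; assigned so far: [2, 4]
unit clause [-6] forces x6=F; simplify:
  drop 6 from [6, 3] -> [3]
  satisfied 1 clause(s); 2 remain; assigned so far: [2, 4, 6]
unit clause [3] forces x3=T; simplify:
  satisfied 1 clause(s); 1 remain; assigned so far: [2, 3, 4, 6]

Answer: x2=F x3=T x4=T x6=F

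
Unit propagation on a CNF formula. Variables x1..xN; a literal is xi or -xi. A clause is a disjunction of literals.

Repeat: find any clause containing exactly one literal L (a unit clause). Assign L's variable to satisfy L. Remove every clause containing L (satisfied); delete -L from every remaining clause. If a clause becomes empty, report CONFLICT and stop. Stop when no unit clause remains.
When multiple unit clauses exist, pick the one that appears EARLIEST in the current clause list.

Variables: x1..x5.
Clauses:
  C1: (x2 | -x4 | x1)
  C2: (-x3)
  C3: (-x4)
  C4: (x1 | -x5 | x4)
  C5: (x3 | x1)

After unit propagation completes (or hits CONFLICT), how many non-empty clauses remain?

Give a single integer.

Answer: 0

Derivation:
unit clause [-3] forces x3=F; simplify:
  drop 3 from [3, 1] -> [1]
  satisfied 1 clause(s); 4 remain; assigned so far: [3]
unit clause [-4] forces x4=F; simplify:
  drop 4 from [1, -5, 4] -> [1, -5]
  satisfied 2 clause(s); 2 remain; assigned so far: [3, 4]
unit clause [1] forces x1=T; simplify:
  satisfied 2 clause(s); 0 remain; assigned so far: [1, 3, 4]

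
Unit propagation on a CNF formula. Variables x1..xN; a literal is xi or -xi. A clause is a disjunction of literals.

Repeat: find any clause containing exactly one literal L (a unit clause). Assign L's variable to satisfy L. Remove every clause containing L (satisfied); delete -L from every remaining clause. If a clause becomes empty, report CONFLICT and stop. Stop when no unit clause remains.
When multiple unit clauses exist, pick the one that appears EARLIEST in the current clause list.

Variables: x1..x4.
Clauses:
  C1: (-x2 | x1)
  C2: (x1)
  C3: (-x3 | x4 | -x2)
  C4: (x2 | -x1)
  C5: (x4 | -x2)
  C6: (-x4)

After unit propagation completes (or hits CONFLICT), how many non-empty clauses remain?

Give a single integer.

unit clause [1] forces x1=T; simplify:
  drop -1 from [2, -1] -> [2]
  satisfied 2 clause(s); 4 remain; assigned so far: [1]
unit clause [2] forces x2=T; simplify:
  drop -2 from [-3, 4, -2] -> [-3, 4]
  drop -2 from [4, -2] -> [4]
  satisfied 1 clause(s); 3 remain; assigned so far: [1, 2]
unit clause [4] forces x4=T; simplify:
  drop -4 from [-4] -> [] (empty!)
  satisfied 2 clause(s); 1 remain; assigned so far: [1, 2, 4]
CONFLICT (empty clause)

Answer: 0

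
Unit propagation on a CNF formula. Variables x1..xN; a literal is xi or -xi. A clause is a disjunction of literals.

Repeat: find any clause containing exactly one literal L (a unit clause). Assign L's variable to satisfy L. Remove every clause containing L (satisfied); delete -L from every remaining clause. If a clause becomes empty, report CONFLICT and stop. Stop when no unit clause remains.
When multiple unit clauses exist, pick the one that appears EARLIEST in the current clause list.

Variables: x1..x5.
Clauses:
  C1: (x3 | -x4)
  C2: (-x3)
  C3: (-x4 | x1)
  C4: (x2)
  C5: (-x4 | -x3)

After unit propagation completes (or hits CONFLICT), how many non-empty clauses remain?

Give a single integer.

unit clause [-3] forces x3=F; simplify:
  drop 3 from [3, -4] -> [-4]
  satisfied 2 clause(s); 3 remain; assigned so far: [3]
unit clause [-4] forces x4=F; simplify:
  satisfied 2 clause(s); 1 remain; assigned so far: [3, 4]
unit clause [2] forces x2=T; simplify:
  satisfied 1 clause(s); 0 remain; assigned so far: [2, 3, 4]

Answer: 0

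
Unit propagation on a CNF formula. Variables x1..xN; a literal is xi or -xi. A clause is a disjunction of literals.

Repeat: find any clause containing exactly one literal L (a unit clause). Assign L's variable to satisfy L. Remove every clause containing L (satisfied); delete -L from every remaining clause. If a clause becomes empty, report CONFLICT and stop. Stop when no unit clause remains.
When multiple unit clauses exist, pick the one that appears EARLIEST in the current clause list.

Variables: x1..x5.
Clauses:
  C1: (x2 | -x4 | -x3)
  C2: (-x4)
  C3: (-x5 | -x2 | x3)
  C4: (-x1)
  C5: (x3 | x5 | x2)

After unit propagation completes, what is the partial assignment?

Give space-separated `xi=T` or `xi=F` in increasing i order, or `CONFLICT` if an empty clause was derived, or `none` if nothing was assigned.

unit clause [-4] forces x4=F; simplify:
  satisfied 2 clause(s); 3 remain; assigned so far: [4]
unit clause [-1] forces x1=F; simplify:
  satisfied 1 clause(s); 2 remain; assigned so far: [1, 4]

Answer: x1=F x4=F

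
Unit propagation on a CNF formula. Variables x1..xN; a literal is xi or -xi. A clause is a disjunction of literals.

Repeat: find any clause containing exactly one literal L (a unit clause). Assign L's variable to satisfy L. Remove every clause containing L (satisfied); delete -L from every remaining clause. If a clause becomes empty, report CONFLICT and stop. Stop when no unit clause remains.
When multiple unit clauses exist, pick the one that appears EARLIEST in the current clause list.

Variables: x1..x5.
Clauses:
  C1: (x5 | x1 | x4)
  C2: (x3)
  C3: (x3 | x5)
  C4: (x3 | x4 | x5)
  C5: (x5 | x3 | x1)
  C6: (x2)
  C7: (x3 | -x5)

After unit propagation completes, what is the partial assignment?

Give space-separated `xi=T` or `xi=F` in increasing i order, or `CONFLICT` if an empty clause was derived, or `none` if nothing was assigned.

unit clause [3] forces x3=T; simplify:
  satisfied 5 clause(s); 2 remain; assigned so far: [3]
unit clause [2] forces x2=T; simplify:
  satisfied 1 clause(s); 1 remain; assigned so far: [2, 3]

Answer: x2=T x3=T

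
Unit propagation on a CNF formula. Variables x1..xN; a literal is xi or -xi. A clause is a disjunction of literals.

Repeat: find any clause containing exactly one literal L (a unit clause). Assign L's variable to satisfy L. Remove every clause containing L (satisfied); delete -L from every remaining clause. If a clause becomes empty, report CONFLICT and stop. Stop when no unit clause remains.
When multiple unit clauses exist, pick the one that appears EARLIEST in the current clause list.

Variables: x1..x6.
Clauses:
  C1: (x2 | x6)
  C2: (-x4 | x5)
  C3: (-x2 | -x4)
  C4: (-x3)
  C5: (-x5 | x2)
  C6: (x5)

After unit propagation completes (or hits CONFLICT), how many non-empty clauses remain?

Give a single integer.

Answer: 0

Derivation:
unit clause [-3] forces x3=F; simplify:
  satisfied 1 clause(s); 5 remain; assigned so far: [3]
unit clause [5] forces x5=T; simplify:
  drop -5 from [-5, 2] -> [2]
  satisfied 2 clause(s); 3 remain; assigned so far: [3, 5]
unit clause [2] forces x2=T; simplify:
  drop -2 from [-2, -4] -> [-4]
  satisfied 2 clause(s); 1 remain; assigned so far: [2, 3, 5]
unit clause [-4] forces x4=F; simplify:
  satisfied 1 clause(s); 0 remain; assigned so far: [2, 3, 4, 5]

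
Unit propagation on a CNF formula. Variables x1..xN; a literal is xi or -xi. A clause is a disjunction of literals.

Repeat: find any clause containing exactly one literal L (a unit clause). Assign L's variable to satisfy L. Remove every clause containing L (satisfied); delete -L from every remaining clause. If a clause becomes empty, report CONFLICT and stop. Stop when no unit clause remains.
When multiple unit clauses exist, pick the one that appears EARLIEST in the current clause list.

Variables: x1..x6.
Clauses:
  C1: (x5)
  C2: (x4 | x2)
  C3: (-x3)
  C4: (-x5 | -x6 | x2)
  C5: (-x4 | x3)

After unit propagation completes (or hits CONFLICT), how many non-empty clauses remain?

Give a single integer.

Answer: 0

Derivation:
unit clause [5] forces x5=T; simplify:
  drop -5 from [-5, -6, 2] -> [-6, 2]
  satisfied 1 clause(s); 4 remain; assigned so far: [5]
unit clause [-3] forces x3=F; simplify:
  drop 3 from [-4, 3] -> [-4]
  satisfied 1 clause(s); 3 remain; assigned so far: [3, 5]
unit clause [-4] forces x4=F; simplify:
  drop 4 from [4, 2] -> [2]
  satisfied 1 clause(s); 2 remain; assigned so far: [3, 4, 5]
unit clause [2] forces x2=T; simplify:
  satisfied 2 clause(s); 0 remain; assigned so far: [2, 3, 4, 5]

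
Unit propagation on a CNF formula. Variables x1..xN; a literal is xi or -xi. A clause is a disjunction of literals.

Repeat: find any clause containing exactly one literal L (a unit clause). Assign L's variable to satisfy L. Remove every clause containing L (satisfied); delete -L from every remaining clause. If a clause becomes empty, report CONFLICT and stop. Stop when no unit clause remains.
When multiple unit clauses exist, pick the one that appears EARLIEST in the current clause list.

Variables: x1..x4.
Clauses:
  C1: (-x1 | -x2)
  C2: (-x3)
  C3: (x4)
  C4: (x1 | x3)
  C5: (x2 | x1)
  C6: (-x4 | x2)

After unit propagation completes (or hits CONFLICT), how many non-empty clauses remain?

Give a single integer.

unit clause [-3] forces x3=F; simplify:
  drop 3 from [1, 3] -> [1]
  satisfied 1 clause(s); 5 remain; assigned so far: [3]
unit clause [4] forces x4=T; simplify:
  drop -4 from [-4, 2] -> [2]
  satisfied 1 clause(s); 4 remain; assigned so far: [3, 4]
unit clause [1] forces x1=T; simplify:
  drop -1 from [-1, -2] -> [-2]
  satisfied 2 clause(s); 2 remain; assigned so far: [1, 3, 4]
unit clause [-2] forces x2=F; simplify:
  drop 2 from [2] -> [] (empty!)
  satisfied 1 clause(s); 1 remain; assigned so far: [1, 2, 3, 4]
CONFLICT (empty clause)

Answer: 0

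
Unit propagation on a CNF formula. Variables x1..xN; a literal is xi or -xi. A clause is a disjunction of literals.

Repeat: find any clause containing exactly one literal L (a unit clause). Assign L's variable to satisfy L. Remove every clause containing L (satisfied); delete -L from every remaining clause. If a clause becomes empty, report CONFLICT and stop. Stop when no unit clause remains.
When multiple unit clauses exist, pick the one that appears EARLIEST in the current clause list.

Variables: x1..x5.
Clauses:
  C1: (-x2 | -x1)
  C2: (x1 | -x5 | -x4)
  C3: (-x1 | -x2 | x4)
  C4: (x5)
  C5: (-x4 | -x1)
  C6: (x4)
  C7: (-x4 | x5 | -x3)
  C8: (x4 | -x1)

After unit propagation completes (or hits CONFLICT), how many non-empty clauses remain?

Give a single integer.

Answer: 1

Derivation:
unit clause [5] forces x5=T; simplify:
  drop -5 from [1, -5, -4] -> [1, -4]
  satisfied 2 clause(s); 6 remain; assigned so far: [5]
unit clause [4] forces x4=T; simplify:
  drop -4 from [1, -4] -> [1]
  drop -4 from [-4, -1] -> [-1]
  satisfied 3 clause(s); 3 remain; assigned so far: [4, 5]
unit clause [1] forces x1=T; simplify:
  drop -1 from [-2, -1] -> [-2]
  drop -1 from [-1] -> [] (empty!)
  satisfied 1 clause(s); 2 remain; assigned so far: [1, 4, 5]
CONFLICT (empty clause)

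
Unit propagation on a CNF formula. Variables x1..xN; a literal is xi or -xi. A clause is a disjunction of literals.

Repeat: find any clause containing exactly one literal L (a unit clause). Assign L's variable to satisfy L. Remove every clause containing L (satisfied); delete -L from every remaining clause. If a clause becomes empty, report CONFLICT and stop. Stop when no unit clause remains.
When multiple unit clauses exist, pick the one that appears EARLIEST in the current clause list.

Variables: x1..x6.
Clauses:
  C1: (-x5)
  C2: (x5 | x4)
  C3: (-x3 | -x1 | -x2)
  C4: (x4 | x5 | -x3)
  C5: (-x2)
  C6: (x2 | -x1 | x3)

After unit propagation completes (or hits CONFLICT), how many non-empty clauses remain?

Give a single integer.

Answer: 1

Derivation:
unit clause [-5] forces x5=F; simplify:
  drop 5 from [5, 4] -> [4]
  drop 5 from [4, 5, -3] -> [4, -3]
  satisfied 1 clause(s); 5 remain; assigned so far: [5]
unit clause [4] forces x4=T; simplify:
  satisfied 2 clause(s); 3 remain; assigned so far: [4, 5]
unit clause [-2] forces x2=F; simplify:
  drop 2 from [2, -1, 3] -> [-1, 3]
  satisfied 2 clause(s); 1 remain; assigned so far: [2, 4, 5]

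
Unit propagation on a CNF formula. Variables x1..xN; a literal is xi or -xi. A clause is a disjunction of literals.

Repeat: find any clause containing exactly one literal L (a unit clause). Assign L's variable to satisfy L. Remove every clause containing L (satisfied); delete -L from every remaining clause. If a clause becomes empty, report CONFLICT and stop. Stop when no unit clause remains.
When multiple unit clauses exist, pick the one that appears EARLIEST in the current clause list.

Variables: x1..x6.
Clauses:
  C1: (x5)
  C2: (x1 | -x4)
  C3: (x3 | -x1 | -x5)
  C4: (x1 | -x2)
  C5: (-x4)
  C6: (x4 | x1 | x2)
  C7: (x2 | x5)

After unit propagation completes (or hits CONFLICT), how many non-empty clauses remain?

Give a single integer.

Answer: 3

Derivation:
unit clause [5] forces x5=T; simplify:
  drop -5 from [3, -1, -5] -> [3, -1]
  satisfied 2 clause(s); 5 remain; assigned so far: [5]
unit clause [-4] forces x4=F; simplify:
  drop 4 from [4, 1, 2] -> [1, 2]
  satisfied 2 clause(s); 3 remain; assigned so far: [4, 5]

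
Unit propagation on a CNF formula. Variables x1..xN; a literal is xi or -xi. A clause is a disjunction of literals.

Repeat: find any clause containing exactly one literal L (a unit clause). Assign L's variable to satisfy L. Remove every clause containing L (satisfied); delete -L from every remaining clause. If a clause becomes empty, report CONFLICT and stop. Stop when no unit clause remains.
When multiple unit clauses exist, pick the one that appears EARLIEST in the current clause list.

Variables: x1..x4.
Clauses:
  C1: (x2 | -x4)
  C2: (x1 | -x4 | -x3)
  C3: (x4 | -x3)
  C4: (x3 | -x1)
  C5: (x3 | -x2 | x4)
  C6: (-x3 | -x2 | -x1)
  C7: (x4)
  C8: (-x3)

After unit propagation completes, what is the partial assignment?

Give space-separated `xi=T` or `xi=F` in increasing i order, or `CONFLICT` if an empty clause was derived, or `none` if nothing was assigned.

unit clause [4] forces x4=T; simplify:
  drop -4 from [2, -4] -> [2]
  drop -4 from [1, -4, -3] -> [1, -3]
  satisfied 3 clause(s); 5 remain; assigned so far: [4]
unit clause [2] forces x2=T; simplify:
  drop -2 from [-3, -2, -1] -> [-3, -1]
  satisfied 1 clause(s); 4 remain; assigned so far: [2, 4]
unit clause [-3] forces x3=F; simplify:
  drop 3 from [3, -1] -> [-1]
  satisfied 3 clause(s); 1 remain; assigned so far: [2, 3, 4]
unit clause [-1] forces x1=F; simplify:
  satisfied 1 clause(s); 0 remain; assigned so far: [1, 2, 3, 4]

Answer: x1=F x2=T x3=F x4=T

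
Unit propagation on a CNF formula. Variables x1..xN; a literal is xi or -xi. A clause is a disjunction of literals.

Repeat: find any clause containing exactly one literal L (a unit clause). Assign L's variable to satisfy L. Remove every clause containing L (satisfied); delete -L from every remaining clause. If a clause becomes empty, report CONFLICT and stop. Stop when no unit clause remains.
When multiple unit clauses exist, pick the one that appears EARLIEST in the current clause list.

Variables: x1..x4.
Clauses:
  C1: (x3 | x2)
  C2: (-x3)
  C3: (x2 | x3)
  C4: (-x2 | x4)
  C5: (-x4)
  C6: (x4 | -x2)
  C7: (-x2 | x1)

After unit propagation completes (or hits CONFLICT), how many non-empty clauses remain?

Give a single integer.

Answer: 1

Derivation:
unit clause [-3] forces x3=F; simplify:
  drop 3 from [3, 2] -> [2]
  drop 3 from [2, 3] -> [2]
  satisfied 1 clause(s); 6 remain; assigned so far: [3]
unit clause [2] forces x2=T; simplify:
  drop -2 from [-2, 4] -> [4]
  drop -2 from [4, -2] -> [4]
  drop -2 from [-2, 1] -> [1]
  satisfied 2 clause(s); 4 remain; assigned so far: [2, 3]
unit clause [4] forces x4=T; simplify:
  drop -4 from [-4] -> [] (empty!)
  satisfied 2 clause(s); 2 remain; assigned so far: [2, 3, 4]
CONFLICT (empty clause)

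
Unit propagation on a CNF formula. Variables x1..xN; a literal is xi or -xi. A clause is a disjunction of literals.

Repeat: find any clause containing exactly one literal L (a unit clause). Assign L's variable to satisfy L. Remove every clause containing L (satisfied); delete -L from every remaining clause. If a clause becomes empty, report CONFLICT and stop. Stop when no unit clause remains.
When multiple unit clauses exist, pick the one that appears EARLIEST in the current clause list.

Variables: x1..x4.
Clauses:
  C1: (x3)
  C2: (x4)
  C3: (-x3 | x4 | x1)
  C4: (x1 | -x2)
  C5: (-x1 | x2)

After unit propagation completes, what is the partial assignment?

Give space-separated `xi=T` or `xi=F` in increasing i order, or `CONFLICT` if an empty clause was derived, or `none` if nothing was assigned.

Answer: x3=T x4=T

Derivation:
unit clause [3] forces x3=T; simplify:
  drop -3 from [-3, 4, 1] -> [4, 1]
  satisfied 1 clause(s); 4 remain; assigned so far: [3]
unit clause [4] forces x4=T; simplify:
  satisfied 2 clause(s); 2 remain; assigned so far: [3, 4]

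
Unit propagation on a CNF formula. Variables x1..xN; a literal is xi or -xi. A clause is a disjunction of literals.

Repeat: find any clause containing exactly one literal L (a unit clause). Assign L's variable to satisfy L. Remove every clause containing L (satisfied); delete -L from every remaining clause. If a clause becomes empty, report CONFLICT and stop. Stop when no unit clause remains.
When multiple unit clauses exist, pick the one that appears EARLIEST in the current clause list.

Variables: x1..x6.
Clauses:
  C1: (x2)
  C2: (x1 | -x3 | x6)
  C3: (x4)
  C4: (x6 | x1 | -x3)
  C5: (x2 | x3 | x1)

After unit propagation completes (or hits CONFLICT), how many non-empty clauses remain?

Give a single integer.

unit clause [2] forces x2=T; simplify:
  satisfied 2 clause(s); 3 remain; assigned so far: [2]
unit clause [4] forces x4=T; simplify:
  satisfied 1 clause(s); 2 remain; assigned so far: [2, 4]

Answer: 2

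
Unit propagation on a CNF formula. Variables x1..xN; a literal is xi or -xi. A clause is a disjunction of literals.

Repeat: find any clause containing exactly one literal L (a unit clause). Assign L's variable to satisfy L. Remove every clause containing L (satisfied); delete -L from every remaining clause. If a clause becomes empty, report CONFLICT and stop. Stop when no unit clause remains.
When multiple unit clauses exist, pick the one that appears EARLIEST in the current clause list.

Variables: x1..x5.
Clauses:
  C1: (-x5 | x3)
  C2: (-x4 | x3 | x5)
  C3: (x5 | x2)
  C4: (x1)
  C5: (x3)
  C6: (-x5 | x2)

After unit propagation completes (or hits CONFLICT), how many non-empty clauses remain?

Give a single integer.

unit clause [1] forces x1=T; simplify:
  satisfied 1 clause(s); 5 remain; assigned so far: [1]
unit clause [3] forces x3=T; simplify:
  satisfied 3 clause(s); 2 remain; assigned so far: [1, 3]

Answer: 2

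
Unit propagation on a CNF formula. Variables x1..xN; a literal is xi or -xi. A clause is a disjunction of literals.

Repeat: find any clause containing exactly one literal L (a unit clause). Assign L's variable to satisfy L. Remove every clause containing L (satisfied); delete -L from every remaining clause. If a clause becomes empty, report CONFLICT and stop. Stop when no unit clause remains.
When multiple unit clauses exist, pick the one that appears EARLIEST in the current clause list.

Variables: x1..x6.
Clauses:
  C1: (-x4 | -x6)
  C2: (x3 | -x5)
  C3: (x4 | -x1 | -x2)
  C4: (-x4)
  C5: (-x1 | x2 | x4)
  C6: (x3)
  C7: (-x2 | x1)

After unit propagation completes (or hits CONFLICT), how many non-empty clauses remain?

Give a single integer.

unit clause [-4] forces x4=F; simplify:
  drop 4 from [4, -1, -2] -> [-1, -2]
  drop 4 from [-1, 2, 4] -> [-1, 2]
  satisfied 2 clause(s); 5 remain; assigned so far: [4]
unit clause [3] forces x3=T; simplify:
  satisfied 2 clause(s); 3 remain; assigned so far: [3, 4]

Answer: 3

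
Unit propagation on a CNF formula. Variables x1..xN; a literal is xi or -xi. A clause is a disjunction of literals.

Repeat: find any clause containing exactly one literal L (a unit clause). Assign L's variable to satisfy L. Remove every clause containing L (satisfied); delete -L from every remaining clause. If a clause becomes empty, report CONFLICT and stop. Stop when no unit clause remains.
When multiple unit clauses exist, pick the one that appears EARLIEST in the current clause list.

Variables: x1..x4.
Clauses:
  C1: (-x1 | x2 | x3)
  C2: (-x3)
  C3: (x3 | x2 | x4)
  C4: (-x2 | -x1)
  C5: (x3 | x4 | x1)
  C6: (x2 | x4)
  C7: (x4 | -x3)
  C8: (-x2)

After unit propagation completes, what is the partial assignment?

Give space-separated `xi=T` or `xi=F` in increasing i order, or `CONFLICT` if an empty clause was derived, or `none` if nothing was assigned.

unit clause [-3] forces x3=F; simplify:
  drop 3 from [-1, 2, 3] -> [-1, 2]
  drop 3 from [3, 2, 4] -> [2, 4]
  drop 3 from [3, 4, 1] -> [4, 1]
  satisfied 2 clause(s); 6 remain; assigned so far: [3]
unit clause [-2] forces x2=F; simplify:
  drop 2 from [-1, 2] -> [-1]
  drop 2 from [2, 4] -> [4]
  drop 2 from [2, 4] -> [4]
  satisfied 2 clause(s); 4 remain; assigned so far: [2, 3]
unit clause [-1] forces x1=F; simplify:
  drop 1 from [4, 1] -> [4]
  satisfied 1 clause(s); 3 remain; assigned so far: [1, 2, 3]
unit clause [4] forces x4=T; simplify:
  satisfied 3 clause(s); 0 remain; assigned so far: [1, 2, 3, 4]

Answer: x1=F x2=F x3=F x4=T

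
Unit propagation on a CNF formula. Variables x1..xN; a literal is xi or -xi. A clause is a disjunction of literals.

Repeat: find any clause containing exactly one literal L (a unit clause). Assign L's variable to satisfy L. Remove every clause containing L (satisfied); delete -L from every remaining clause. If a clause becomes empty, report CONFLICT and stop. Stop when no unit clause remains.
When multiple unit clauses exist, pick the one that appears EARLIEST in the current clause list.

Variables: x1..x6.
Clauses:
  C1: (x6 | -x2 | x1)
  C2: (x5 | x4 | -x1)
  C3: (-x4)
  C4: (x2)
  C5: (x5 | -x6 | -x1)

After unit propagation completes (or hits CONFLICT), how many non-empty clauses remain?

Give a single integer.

Answer: 3

Derivation:
unit clause [-4] forces x4=F; simplify:
  drop 4 from [5, 4, -1] -> [5, -1]
  satisfied 1 clause(s); 4 remain; assigned so far: [4]
unit clause [2] forces x2=T; simplify:
  drop -2 from [6, -2, 1] -> [6, 1]
  satisfied 1 clause(s); 3 remain; assigned so far: [2, 4]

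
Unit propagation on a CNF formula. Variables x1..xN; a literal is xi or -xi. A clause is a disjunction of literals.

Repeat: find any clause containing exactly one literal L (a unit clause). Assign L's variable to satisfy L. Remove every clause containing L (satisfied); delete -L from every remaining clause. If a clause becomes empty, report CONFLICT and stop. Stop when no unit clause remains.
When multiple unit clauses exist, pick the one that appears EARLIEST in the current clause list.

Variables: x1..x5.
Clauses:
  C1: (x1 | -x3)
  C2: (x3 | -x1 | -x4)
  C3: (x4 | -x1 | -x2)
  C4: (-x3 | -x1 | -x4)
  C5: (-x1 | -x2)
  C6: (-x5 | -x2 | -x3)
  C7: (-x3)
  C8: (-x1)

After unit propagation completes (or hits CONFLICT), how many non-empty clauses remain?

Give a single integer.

unit clause [-3] forces x3=F; simplify:
  drop 3 from [3, -1, -4] -> [-1, -4]
  satisfied 4 clause(s); 4 remain; assigned so far: [3]
unit clause [-1] forces x1=F; simplify:
  satisfied 4 clause(s); 0 remain; assigned so far: [1, 3]

Answer: 0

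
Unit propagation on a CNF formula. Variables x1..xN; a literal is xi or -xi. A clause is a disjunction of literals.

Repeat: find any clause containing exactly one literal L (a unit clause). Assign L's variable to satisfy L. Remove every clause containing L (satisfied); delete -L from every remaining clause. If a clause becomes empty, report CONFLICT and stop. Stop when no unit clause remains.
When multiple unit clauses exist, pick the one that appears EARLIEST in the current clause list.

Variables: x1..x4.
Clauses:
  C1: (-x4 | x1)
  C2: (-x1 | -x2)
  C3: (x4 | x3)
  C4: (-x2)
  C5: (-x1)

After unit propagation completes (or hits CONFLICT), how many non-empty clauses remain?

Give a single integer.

unit clause [-2] forces x2=F; simplify:
  satisfied 2 clause(s); 3 remain; assigned so far: [2]
unit clause [-1] forces x1=F; simplify:
  drop 1 from [-4, 1] -> [-4]
  satisfied 1 clause(s); 2 remain; assigned so far: [1, 2]
unit clause [-4] forces x4=F; simplify:
  drop 4 from [4, 3] -> [3]
  satisfied 1 clause(s); 1 remain; assigned so far: [1, 2, 4]
unit clause [3] forces x3=T; simplify:
  satisfied 1 clause(s); 0 remain; assigned so far: [1, 2, 3, 4]

Answer: 0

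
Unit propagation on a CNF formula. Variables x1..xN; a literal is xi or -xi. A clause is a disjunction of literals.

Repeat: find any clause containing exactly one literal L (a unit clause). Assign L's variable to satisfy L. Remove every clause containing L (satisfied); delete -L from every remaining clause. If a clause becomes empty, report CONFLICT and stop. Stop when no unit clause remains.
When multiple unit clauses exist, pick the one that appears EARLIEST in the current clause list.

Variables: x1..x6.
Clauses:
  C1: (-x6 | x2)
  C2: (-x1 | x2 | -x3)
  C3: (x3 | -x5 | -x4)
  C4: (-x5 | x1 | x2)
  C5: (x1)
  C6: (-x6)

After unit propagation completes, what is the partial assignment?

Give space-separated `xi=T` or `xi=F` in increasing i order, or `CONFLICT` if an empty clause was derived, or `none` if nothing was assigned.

Answer: x1=T x6=F

Derivation:
unit clause [1] forces x1=T; simplify:
  drop -1 from [-1, 2, -3] -> [2, -3]
  satisfied 2 clause(s); 4 remain; assigned so far: [1]
unit clause [-6] forces x6=F; simplify:
  satisfied 2 clause(s); 2 remain; assigned so far: [1, 6]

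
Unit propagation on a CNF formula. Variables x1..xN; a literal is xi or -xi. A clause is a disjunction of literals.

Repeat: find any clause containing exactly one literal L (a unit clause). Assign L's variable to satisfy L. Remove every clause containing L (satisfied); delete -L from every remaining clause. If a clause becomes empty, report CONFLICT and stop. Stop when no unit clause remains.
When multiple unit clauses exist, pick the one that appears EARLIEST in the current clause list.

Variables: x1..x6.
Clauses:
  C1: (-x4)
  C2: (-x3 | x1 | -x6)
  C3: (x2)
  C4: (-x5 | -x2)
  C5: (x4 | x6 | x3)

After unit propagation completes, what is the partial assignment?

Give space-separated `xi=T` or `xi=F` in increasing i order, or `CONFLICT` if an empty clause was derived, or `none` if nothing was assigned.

unit clause [-4] forces x4=F; simplify:
  drop 4 from [4, 6, 3] -> [6, 3]
  satisfied 1 clause(s); 4 remain; assigned so far: [4]
unit clause [2] forces x2=T; simplify:
  drop -2 from [-5, -2] -> [-5]
  satisfied 1 clause(s); 3 remain; assigned so far: [2, 4]
unit clause [-5] forces x5=F; simplify:
  satisfied 1 clause(s); 2 remain; assigned so far: [2, 4, 5]

Answer: x2=T x4=F x5=F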